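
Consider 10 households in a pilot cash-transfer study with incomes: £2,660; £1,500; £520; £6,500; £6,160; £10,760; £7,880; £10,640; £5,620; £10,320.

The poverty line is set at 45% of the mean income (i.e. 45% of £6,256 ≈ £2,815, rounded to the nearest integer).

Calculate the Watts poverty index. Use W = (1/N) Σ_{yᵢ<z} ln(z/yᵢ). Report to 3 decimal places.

Below z: £520, £1,500, £2,660 (q = 3 of N = 10).
Log shortfalls: ln(2815/520) = 1.6889; ln(2815/1500) = 0.6295; ln(2815/2660) = 0.0566.
W = 2.375022 / 10 = 0.238.

0.238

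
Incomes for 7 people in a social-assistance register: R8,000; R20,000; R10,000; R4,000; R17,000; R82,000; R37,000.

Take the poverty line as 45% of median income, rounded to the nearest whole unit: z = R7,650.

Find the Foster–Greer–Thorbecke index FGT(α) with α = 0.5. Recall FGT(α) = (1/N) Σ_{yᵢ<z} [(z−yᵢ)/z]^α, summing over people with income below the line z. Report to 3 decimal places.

Poor units: R4,000 (q = 1 of N = 7).
Shortfall ratios: (7650−4000)/7650 = 0.4771.
Raised to α = 0.5: 0.69074.
Sum = 0.690742; FGT(0.5) = 0.690742 / 7 = 0.099.

0.099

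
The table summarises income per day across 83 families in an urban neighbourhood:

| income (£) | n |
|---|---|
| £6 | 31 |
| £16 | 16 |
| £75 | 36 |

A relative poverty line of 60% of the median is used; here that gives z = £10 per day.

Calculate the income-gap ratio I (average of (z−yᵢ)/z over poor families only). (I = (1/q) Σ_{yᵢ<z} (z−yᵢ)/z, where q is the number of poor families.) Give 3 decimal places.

Below z: 31×£6 (q = 31 of N = 83).
Shortfall ratios (z−y)/z: 0.4000 (×31); sum = 12.400000.
I averages over the q = 31 poor units only: 12.400000 / 31 = 0.400.

0.400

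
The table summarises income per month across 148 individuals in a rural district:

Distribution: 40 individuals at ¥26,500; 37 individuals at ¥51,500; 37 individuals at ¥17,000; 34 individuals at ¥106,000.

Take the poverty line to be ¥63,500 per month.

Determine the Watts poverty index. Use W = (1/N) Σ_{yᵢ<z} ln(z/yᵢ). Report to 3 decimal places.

Below the line: 37×¥17,000, 40×¥26,500, 37×¥51,500 (q = 114 of N = 148).
Log gaps: ln(63500/17000) = 1.3178 (×37); ln(63500/26500) = 0.8739 (×40); ln(63500/51500) = 0.2095 (×37).
W = 91.465339 / 148 = 0.618.

0.618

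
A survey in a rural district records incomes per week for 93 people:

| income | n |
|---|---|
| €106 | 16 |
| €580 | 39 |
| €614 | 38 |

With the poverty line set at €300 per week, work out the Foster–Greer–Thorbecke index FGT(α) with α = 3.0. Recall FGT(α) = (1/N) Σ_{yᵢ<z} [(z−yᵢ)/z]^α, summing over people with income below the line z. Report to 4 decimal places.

Incomes under z: 16×€106 (q = 16 of N = 93).
Relative gaps: (300−106)/300 = 0.6467 (×16).
Raised to α = 3.0: 0.27042 (×16).
Sum = 4.326746; FGT(3.0) = 4.326746 / 93 = 0.0465.

0.0465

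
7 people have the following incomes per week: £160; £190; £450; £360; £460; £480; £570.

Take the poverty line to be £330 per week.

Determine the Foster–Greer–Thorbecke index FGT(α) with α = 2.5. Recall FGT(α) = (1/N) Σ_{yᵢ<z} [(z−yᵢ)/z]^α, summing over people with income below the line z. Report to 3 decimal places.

Incomes under z: £160, £190 (q = 2 of N = 7).
Relative gaps: (330−160)/330 = 0.5152; (330−190)/330 = 0.4242.
Raised to α = 2.5: 0.19047; 0.11723.
Sum = 0.307704; FGT(2.5) = 0.307704 / 7 = 0.044.

0.044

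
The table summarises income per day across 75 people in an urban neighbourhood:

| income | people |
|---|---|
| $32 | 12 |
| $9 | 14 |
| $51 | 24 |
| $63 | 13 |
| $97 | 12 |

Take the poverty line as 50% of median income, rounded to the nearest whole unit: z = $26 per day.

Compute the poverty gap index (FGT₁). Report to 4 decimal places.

Incomes under z: 14×$9 (q = 14 of N = 75).
Shortfall ratios: (26−9)/26 = 0.6538 (×14).
Σ = 9.153846. Dividing by the full population N = 75 gives P₁ = 0.1221.

0.1221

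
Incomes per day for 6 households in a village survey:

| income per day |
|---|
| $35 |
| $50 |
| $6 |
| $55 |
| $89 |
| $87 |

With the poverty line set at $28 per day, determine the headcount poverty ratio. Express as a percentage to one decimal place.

16.7%

1 of the 6 households have income below $28.
H = 1/6 = 16.7%.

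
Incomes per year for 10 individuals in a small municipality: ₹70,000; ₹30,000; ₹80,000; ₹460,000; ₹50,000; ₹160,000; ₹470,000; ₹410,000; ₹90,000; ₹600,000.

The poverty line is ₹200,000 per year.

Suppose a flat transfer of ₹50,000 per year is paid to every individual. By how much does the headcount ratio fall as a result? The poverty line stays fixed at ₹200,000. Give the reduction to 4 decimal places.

0.1000

Before: below the line — ₹30,000, ₹50,000, ₹70,000, ₹80,000, ₹90,000, ₹160,000; headcount ratio = 0.600000.
After the ₹50,000 transfer: below the line — ₹80,000, ₹100,000, ₹120,000, ₹130,000, ₹140,000; headcount ratio = 0.500000.
Reduction = 0.600000 − 0.500000 = 0.1000.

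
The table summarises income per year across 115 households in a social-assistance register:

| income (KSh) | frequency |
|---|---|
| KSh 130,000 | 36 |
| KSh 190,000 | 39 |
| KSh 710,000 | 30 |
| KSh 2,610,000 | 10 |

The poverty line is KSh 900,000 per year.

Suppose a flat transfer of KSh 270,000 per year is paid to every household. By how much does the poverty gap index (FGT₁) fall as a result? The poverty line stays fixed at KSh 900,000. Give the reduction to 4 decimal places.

0.2507

Before: below the line — 36×KSh 130,000, 39×KSh 190,000, 30×KSh 710,000; poverty gap index (FGT₁) = 0.590435.
After the KSh 270,000 transfer: below the line — 36×KSh 400,000, 39×KSh 460,000; poverty gap index (FGT₁) = 0.339710.
Reduction = 0.590435 − 0.339710 = 0.2507.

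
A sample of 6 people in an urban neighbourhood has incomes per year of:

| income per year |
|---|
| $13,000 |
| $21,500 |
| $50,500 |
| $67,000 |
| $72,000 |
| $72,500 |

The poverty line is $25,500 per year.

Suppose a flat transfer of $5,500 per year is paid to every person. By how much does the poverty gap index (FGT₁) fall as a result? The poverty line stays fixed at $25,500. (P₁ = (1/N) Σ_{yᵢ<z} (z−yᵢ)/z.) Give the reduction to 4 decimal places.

Before: below the line — $13,000, $21,500; poverty gap index (FGT₁) = 0.107843.
After the $5,500 transfer: below the line — $18,500; poverty gap index (FGT₁) = 0.045752.
Reduction = 0.107843 − 0.045752 = 0.0621.

0.0621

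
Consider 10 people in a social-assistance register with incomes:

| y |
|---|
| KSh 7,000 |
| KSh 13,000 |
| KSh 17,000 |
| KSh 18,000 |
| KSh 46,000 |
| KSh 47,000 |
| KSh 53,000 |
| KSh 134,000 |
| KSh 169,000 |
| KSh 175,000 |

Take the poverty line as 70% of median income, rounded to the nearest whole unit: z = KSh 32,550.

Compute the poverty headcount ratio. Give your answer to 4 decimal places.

4 of the 10 people have income below KSh 32,550.
H = 4/10 = 0.4000.

0.4000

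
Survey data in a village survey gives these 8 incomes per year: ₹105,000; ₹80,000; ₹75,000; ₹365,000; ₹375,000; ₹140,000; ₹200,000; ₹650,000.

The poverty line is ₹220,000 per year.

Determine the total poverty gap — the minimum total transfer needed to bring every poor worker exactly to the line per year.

₹500,000

Poor units: ₹75,000, ₹80,000, ₹105,000, ₹140,000, ₹200,000 (q = 5 of N = 8).
Individual gaps: 220000−75000 = 145000; 220000−80000 = 140000; 220000−105000 = 115000; 220000−140000 = 80000; 220000−200000 = 20000.
Aggregate gap = ₹500,000.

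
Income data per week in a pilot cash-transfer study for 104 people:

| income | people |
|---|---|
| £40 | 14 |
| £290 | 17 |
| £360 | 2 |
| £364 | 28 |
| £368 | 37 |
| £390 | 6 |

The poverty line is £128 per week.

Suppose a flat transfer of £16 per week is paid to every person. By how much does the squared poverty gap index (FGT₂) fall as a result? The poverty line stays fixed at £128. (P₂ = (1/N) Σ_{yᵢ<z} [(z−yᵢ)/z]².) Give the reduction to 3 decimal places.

Before: below the line — 14×£40; squared poverty gap index (FGT₂) = 0.06363.
After the £16 transfer: below the line — 14×£56; squared poverty gap index (FGT₂) = 0.04259.
Reduction = 0.06363 − 0.04259 = 0.021.

0.021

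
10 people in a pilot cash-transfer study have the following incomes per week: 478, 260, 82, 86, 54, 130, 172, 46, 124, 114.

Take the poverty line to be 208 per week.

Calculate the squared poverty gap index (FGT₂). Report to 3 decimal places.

0.240

Below the line: 46, 54, 82, 86, 114, 124, 130, 172 (q = 8 of N = 10).
Gap ratios (z−y)/z: (208−46)/208 = 0.7788; (208−54)/208 = 0.7404; (208−82)/208 = 0.6058; (208−86)/208 = 0.5865; (208−114)/208 = 0.4519; (208−124)/208 = 0.4038; (208−130)/208 = 0.3750; (208−172)/208 = 0.1731.
Squared: 0.6066; 0.5482; 0.3670; 0.3440; 0.2042; 0.1631; 0.1406; 0.0300.
Sum = 2.403661; P₂ = 2.403661 / 10 = 0.240.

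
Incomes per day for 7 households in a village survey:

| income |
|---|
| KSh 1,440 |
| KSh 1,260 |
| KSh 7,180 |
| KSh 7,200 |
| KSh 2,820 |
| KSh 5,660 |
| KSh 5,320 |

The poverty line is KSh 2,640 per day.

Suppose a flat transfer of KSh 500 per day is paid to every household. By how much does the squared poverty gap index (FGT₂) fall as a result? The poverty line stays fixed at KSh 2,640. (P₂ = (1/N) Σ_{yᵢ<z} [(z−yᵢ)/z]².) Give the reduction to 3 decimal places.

Before: below the line — KSh 1,260, KSh 1,440; squared poverty gap index (FGT₂) = 0.06855.
After the KSh 500 transfer: below the line — KSh 1,760, KSh 1,940; squared poverty gap index (FGT₂) = 0.02592.
Reduction = 0.06855 − 0.02592 = 0.043.

0.043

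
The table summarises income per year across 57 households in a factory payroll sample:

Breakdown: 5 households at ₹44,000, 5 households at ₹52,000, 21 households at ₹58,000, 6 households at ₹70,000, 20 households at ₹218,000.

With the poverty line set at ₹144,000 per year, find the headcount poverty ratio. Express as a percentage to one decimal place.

37 of the 57 households have income below ₹144,000.
H = 37/57 = 64.9%.

64.9%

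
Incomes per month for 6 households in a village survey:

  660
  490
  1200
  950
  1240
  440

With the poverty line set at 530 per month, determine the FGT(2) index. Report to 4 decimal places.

Incomes under z: 440, 490 (q = 2 of N = 6).
Shortfall ratios: (530−440)/530 = 0.1698; (530−490)/530 = 0.0755.
Squared: 0.0288; 0.0057.
Sum = 0.034532; P₂ = 0.034532 / 6 = 0.0058.

0.0058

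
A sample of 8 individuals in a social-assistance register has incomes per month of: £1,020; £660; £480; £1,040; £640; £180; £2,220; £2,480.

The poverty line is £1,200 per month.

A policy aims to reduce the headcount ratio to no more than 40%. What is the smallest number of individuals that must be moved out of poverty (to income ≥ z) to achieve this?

6 of the 8 individuals are poor, so H = 6/8 = 0.750.
A headcount ratio of at most 40% allows at most ⌊0.40 × 8⌋ = 3 poor individuals.
So at least 6 − 3 = 3 must be lifted.

3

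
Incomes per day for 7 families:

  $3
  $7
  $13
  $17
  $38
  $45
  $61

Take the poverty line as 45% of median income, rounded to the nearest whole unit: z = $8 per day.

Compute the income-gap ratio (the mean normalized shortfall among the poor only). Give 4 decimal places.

0.3750

Below the line: $3, $7 (q = 2 of N = 7).
Relative gaps: 0.6250, 0.1250; sum = 0.750000.
The income-gap ratio divides by q (the poor only): 0.750000 / 2 = 0.3750.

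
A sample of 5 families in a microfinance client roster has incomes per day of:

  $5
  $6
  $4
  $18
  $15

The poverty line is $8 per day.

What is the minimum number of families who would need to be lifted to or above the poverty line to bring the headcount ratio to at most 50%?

3 of the 5 families are poor, so H = 3/5 = 0.600.
A headcount ratio of at most 50% allows at most ⌊0.50 × 5⌋ = 2 poor families.
So at least 3 − 2 = 1 must be lifted.

1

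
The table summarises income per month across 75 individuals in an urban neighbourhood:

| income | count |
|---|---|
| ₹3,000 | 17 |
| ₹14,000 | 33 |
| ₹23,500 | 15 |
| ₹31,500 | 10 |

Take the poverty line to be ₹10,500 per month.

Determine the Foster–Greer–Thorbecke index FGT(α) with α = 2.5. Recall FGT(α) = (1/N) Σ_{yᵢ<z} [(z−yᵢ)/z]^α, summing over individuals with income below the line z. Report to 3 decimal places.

Poor units: 17×₹3,000 (q = 17 of N = 75).
Normalized shortfalls: (10500−3000)/10500 = 0.7143 (×17).
Raised to α = 2.5: 0.43120 (×17).
Sum = 7.330420; FGT(2.5) = 7.330420 / 75 = 0.098.

0.098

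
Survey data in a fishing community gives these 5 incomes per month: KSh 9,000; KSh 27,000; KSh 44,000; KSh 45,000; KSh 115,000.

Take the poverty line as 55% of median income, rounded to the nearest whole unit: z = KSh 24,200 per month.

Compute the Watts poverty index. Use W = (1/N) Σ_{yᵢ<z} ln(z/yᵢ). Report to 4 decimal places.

0.1978

Below the line: KSh 9,000 (q = 1 of N = 5).
ln(z/y) terms: ln(24200/9000) = 0.9891.
W = 0.989128 / 5 = 0.1978.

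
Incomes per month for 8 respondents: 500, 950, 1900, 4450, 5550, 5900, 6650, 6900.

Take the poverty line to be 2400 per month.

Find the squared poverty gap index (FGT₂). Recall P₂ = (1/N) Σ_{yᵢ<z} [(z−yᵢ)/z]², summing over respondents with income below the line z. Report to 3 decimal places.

Incomes under z: 500, 950, 1900 (q = 3 of N = 8).
Shortfall ratios: (2400−500)/2400 = 0.7917; (2400−950)/2400 = 0.6042; (2400−1900)/2400 = 0.2083.
Squared: 0.6267; 0.3650; 0.0434.
Sum = 1.035156; P₂ = 1.035156 / 8 = 0.129.

0.129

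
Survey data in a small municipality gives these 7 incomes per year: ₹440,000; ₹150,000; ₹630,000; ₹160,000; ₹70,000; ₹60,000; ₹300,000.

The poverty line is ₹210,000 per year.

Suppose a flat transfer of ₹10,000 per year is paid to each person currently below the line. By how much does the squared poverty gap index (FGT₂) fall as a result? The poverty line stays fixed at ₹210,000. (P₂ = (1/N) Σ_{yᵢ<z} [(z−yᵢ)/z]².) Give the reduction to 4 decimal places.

0.0246

Before: below the line — ₹60,000, ₹70,000, ₹150,000, ₹160,000; squared poverty gap index (FGT₂) = 0.156139.
After the ₹10,000 transfer: below the line — ₹70,000, ₹80,000, ₹160,000, ₹170,000; squared poverty gap index (FGT₂) = 0.131519.
Reduction = 0.156139 − 0.131519 = 0.0246.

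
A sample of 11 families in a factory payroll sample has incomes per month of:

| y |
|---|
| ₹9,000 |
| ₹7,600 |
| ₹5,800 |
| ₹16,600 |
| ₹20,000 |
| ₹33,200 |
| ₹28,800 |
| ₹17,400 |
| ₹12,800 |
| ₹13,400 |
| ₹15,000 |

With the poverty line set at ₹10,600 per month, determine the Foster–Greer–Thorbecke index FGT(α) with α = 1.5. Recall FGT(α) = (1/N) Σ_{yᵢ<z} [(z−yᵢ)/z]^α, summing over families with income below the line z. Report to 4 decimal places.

Below z: ₹5,800, ₹7,600, ₹9,000 (q = 3 of N = 11).
Shortfall ratios: (10600−5800)/10600 = 0.4528; (10600−7600)/10600 = 0.2830; (10600−9000)/10600 = 0.1509.
Raised to α = 1.5: 0.30472; 0.15056; 0.05864.
Sum = 0.513930; FGT(1.5) = 0.513930 / 11 = 0.0467.

0.0467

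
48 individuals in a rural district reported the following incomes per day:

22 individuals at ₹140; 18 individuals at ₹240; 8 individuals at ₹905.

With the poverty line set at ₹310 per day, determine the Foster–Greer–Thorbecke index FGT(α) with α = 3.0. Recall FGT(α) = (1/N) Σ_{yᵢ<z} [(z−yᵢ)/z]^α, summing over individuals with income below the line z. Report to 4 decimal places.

Below the line: 22×₹140, 18×₹240 (q = 40 of N = 48).
Relative gaps: (310−140)/310 = 0.5484 (×22); (310−240)/310 = 0.2258 (×18).
Raised to α = 3.0: 0.16492 (×22); 0.01151 (×18).
Sum = 3.835387; FGT(3.0) = 3.835387 / 48 = 0.0799.

0.0799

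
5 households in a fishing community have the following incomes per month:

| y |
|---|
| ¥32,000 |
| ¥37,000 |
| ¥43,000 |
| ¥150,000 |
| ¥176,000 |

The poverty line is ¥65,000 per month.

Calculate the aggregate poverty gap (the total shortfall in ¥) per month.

Below z: ¥32,000, ¥37,000, ¥43,000 (q = 3 of N = 5).
Individual gaps: 65000−32000 = 33000; 65000−37000 = 28000; 65000−43000 = 22000.
Aggregate gap = ¥83,000.

¥83,000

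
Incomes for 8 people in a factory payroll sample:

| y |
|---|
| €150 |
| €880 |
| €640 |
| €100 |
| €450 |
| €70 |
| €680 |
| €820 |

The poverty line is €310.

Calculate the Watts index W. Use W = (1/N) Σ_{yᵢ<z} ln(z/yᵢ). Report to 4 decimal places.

0.4182

Below z: €70, €100, €150 (q = 3 of N = 8).
ln(z/y) terms: ln(310/70) = 1.4881; ln(310/100) = 1.1314; ln(310/150) = 0.7259.
W = 3.345416 / 8 = 0.4182.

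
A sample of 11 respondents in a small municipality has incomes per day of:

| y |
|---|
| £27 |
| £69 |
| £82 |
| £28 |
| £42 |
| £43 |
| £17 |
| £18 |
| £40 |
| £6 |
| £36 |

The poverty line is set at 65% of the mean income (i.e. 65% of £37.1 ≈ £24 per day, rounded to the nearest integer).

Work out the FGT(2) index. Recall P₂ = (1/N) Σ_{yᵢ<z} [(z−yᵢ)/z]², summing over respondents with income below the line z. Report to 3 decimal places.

0.065

Poor units: £6, £17, £18 (q = 3 of N = 11).
Relative gaps: (24−6)/24 = 0.7500; (24−17)/24 = 0.2917; (24−18)/24 = 0.2500.
Squared: 0.5625; 0.0851; 0.0625.
Sum = 0.710069; P₂ = 0.710069 / 11 = 0.065.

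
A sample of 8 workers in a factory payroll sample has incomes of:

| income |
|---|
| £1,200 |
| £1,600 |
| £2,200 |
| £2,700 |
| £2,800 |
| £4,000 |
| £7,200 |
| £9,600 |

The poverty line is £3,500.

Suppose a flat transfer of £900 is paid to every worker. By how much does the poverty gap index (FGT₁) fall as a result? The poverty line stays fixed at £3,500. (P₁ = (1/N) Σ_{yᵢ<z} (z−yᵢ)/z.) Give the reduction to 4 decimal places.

Before: below the line — £1,200, £1,600, £2,200, £2,700, £2,800; poverty gap index (FGT₁) = 0.250000.
After the £900 transfer: below the line — £2,100, £2,500, £3,100; poverty gap index (FGT₁) = 0.100000.
Reduction = 0.250000 − 0.100000 = 0.1500.

0.1500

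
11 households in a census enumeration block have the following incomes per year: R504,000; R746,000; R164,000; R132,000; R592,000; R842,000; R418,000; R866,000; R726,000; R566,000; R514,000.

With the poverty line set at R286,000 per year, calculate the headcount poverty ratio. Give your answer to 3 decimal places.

2 of the 11 households have income below R286,000.
H = 2/11 = 0.182.

0.182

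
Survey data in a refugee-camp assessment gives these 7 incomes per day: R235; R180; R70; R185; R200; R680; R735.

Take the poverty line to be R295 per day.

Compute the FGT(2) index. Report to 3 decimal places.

Below z: R70, R180, R185, R200, R235 (q = 5 of N = 7).
Gap ratios (z−y)/z: (295−70)/295 = 0.7627; (295−180)/295 = 0.3898; (295−185)/295 = 0.3729; (295−200)/295 = 0.3220; (295−235)/295 = 0.2034.
Squared: 0.5817; 0.1520; 0.1390; 0.1037; 0.0414.
Sum = 1.017811; P₂ = 1.017811 / 7 = 0.145.

0.145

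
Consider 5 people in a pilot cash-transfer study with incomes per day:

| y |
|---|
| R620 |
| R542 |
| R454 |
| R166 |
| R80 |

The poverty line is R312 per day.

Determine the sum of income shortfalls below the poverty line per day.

R378

Poor units: R80, R166 (q = 2 of N = 5).
Individual gaps: 312−80 = 232; 312−166 = 146.
Aggregate gap = R378.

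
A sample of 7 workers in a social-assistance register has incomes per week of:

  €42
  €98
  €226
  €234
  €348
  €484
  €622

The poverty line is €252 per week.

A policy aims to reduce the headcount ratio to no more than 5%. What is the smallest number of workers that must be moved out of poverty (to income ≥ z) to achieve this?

Currently q = 4 of N = 7 are below the line (H = 0.571).
A headcount ratio of at most 5% allows at most ⌊0.05 × 7⌋ = 0 poor workers.
So at least 4 − 0 = 4 must be lifted.

4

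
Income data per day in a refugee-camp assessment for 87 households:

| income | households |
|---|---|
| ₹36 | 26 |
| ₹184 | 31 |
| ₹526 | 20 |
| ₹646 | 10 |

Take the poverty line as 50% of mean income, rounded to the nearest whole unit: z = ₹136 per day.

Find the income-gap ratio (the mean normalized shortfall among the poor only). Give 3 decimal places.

Poor units: 26×₹36 (q = 26 of N = 87).
Relative gaps: 0.7353 (×26); sum = 19.117647.
I averages over the q = 26 poor units only: 19.117647 / 26 = 0.735.

0.735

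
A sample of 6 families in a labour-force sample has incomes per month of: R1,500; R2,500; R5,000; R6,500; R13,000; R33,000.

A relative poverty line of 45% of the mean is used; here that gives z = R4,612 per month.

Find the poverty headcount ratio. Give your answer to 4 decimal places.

2 of the 6 families have income below R4,612.
H = 2/6 = 0.3333.

0.3333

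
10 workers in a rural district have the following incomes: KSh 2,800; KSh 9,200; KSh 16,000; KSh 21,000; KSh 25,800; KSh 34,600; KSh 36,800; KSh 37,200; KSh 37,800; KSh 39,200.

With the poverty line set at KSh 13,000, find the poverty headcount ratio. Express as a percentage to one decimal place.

2 of the 10 workers have income below KSh 13,000.
H = 2/10 = 20.0%.

20.0%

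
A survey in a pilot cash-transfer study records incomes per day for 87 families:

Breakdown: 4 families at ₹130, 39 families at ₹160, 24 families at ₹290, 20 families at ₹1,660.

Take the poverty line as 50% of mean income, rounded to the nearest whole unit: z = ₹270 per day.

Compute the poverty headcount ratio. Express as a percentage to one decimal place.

43 of the 87 families have income below ₹270.
H = 43/87 = 49.4%.

49.4%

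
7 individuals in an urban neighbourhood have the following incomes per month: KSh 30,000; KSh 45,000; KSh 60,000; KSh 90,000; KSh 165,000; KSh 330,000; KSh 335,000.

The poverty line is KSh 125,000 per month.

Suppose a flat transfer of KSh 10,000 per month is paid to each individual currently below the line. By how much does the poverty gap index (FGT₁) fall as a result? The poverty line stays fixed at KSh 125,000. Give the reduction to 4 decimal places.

0.0457

Before: below the line — KSh 30,000, KSh 45,000, KSh 60,000, KSh 90,000; poverty gap index (FGT₁) = 0.314286.
After the KSh 10,000 transfer: below the line — KSh 40,000, KSh 55,000, KSh 70,000, KSh 100,000; poverty gap index (FGT₁) = 0.268571.
Reduction = 0.314286 − 0.268571 = 0.0457.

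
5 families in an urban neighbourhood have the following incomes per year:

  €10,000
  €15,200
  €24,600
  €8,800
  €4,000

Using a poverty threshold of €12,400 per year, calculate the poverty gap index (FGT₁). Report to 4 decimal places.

Incomes under z: €4,000, €8,800, €10,000 (q = 3 of N = 5).
Relative gaps: (12400−4000)/12400 = 0.6774; (12400−8800)/12400 = 0.2903; (12400−10000)/12400 = 0.1935.
Sum of shortfalls = 1.161290; P₁ averages over all N: 1.161290 / 5 = 0.2323.

0.2323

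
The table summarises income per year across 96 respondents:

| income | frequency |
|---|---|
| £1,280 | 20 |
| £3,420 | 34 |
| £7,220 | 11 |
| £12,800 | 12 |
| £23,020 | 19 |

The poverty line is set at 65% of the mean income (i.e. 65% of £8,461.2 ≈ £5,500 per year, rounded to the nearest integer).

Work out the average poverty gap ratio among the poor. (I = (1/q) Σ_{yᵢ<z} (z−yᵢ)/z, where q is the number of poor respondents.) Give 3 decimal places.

0.522

Poor units: 20×£1,280, 34×£3,420 (q = 54 of N = 96).
Shortfall ratios (z−y)/z: 0.7673 (×20), 0.3782 (×34); sum = 28.203636.
The income-gap ratio divides by q (the poor only): 28.203636 / 54 = 0.522.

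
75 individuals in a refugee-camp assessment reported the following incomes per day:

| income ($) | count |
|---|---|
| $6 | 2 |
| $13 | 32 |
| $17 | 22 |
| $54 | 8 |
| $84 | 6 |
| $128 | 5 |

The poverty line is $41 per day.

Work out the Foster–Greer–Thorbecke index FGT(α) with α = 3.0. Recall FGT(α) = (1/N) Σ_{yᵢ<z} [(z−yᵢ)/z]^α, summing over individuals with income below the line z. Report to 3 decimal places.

0.211

Below the line: 2×$6, 32×$13, 22×$17 (q = 56 of N = 75).
Relative gaps: (41−6)/41 = 0.8537 (×2); (41−13)/41 = 0.6829 (×32); (41−17)/41 = 0.5854 (×22).
Raised to α = 3.0: 0.62209 (×2); 0.31851 (×32); 0.20058 (×22).
Sum = 15.849190; FGT(3.0) = 15.849190 / 75 = 0.211.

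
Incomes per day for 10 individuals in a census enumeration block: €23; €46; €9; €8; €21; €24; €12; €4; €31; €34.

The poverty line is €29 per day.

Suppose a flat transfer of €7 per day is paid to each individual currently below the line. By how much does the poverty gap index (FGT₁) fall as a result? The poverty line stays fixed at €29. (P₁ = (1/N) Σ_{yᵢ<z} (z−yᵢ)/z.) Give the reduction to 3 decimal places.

Before: below the line — €4, €8, €9, €12, €21, €23, €24; poverty gap index (FGT₁) = 0.35172.
After the €7 transfer: below the line — €11, €15, €16, €19, €28; poverty gap index (FGT₁) = 0.19310.
Reduction = 0.35172 − 0.19310 = 0.159.

0.159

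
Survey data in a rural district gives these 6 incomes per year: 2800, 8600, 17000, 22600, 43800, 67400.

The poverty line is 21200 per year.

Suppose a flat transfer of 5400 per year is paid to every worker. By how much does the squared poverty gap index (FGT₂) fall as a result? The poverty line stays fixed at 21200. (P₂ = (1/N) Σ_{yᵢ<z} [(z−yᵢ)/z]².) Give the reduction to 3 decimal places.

0.109

Before: below the line — 2800, 8600, 17000; squared poverty gap index (FGT₂) = 0.19096.
After the 5400 transfer: below the line — 8200, 14000; squared poverty gap index (FGT₂) = 0.08189.
Reduction = 0.19096 − 0.08189 = 0.109.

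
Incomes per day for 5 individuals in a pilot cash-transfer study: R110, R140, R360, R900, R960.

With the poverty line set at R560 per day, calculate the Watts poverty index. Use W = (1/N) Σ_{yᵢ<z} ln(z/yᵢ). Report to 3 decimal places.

0.691

Incomes under z: R110, R140, R360 (q = 3 of N = 5).
Log gaps: ln(560/110) = 1.6275; ln(560/140) = 1.3863; ln(560/360) = 0.4418.
W = 3.455584 / 5 = 0.691.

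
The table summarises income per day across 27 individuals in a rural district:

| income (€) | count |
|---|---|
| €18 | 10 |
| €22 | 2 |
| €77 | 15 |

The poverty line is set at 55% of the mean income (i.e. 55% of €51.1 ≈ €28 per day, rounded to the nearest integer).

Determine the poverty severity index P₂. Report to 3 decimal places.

Below z: 10×€18, 2×€22 (q = 12 of N = 27).
Relative gaps: (28−18)/28 = 0.3571 (×10); (28−22)/28 = 0.2143 (×2).
Squared: 0.1276 (×10); 0.0459 (×2).
Sum = 1.367347; P₂ = 1.367347 / 27 = 0.051.

0.051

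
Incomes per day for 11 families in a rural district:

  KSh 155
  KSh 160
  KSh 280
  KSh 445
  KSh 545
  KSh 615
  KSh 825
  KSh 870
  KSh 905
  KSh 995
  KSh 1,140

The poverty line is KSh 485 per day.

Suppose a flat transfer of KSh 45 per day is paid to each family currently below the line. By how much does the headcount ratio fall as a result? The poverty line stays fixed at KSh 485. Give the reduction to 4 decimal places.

Before: below the line — KSh 155, KSh 160, KSh 280, KSh 445; headcount ratio = 0.363636.
After the KSh 45 transfer: below the line — KSh 200, KSh 205, KSh 325; headcount ratio = 0.272727.
Reduction = 0.363636 − 0.272727 = 0.0909.

0.0909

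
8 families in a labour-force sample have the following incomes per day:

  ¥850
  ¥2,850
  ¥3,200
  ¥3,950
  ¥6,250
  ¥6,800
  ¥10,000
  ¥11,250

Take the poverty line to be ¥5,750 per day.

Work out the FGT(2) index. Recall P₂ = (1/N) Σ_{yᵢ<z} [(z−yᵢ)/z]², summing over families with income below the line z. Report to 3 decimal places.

0.159

Incomes under z: ¥850, ¥2,850, ¥3,200, ¥3,950 (q = 4 of N = 8).
Normalized shortfalls: (5750−850)/5750 = 0.8522; (5750−2850)/5750 = 0.5043; (5750−3200)/5750 = 0.4435; (5750−3950)/5750 = 0.3130.
Squared: 0.7262; 0.2544; 0.1967; 0.0980.
Sum = 1.275236; P₂ = 1.275236 / 8 = 0.159.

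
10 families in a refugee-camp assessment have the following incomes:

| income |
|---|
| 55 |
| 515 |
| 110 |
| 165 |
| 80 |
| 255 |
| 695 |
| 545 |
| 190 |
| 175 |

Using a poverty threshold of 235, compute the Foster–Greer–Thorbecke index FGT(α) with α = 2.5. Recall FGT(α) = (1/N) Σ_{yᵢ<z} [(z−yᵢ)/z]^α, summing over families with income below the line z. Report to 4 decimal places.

0.1171

Incomes under z: 55, 80, 110, 165, 175, 190 (q = 6 of N = 10).
Shortfall ratios: (235−55)/235 = 0.7660; (235−80)/235 = 0.6596; (235−110)/235 = 0.5319; (235−165)/235 = 0.2979; (235−175)/235 = 0.2553; (235−190)/235 = 0.1915.
Raised to α = 2.5: 0.51347; 0.35331; 0.20635; 0.04843; 0.03294; 0.01605.
Sum = 1.170540; FGT(2.5) = 1.170540 / 10 = 0.1171.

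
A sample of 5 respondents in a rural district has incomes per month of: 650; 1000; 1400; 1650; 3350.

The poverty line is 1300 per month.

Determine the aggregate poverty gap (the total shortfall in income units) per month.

Poor units: 650, 1000 (q = 2 of N = 5).
Individual gaps: 1300−650 = 650; 1300−1000 = 300.
Aggregate gap = 950.

950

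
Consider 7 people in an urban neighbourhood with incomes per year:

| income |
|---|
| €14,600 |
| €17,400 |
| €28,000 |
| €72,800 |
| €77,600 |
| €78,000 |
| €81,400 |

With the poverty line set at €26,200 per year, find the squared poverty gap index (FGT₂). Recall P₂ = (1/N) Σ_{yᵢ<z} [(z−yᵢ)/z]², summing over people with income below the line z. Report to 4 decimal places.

Incomes under z: €14,600, €17,400 (q = 2 of N = 7).
Gap ratios (z−y)/z: (26200−14600)/26200 = 0.4427; (26200−17400)/26200 = 0.3359.
Squared: 0.1960; 0.1128.
Sum = 0.308840; P₂ = 0.308840 / 7 = 0.0441.

0.0441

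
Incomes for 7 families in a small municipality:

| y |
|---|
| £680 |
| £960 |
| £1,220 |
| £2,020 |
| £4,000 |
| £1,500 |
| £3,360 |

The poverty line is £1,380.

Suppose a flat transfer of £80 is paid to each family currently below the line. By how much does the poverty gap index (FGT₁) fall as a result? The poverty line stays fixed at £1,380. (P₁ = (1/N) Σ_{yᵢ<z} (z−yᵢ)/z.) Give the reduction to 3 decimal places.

0.025

Before: below the line — £680, £960, £1,220; poverty gap index (FGT₁) = 0.13251.
After the £80 transfer: below the line — £760, £1,040, £1,300; poverty gap index (FGT₁) = 0.10766.
Reduction = 0.13251 − 0.10766 = 0.025.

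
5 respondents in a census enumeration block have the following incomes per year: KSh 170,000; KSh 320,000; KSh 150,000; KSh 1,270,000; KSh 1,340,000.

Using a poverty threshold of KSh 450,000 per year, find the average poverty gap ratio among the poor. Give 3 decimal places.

Below z: KSh 150,000, KSh 170,000, KSh 320,000 (q = 3 of N = 5).
Shortfall ratios (z−y)/z: 0.6667, 0.6222, 0.2889; sum = 1.577778.
I averages over the q = 3 poor units only: 1.577778 / 3 = 0.526.

0.526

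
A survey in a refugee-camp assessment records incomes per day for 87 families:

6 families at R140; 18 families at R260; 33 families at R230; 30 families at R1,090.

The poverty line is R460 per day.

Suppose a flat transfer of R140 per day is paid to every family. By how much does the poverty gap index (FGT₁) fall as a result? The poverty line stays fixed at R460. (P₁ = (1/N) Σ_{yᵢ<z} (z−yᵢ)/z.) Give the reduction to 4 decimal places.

0.1994

Before: below the line — 6×R140, 33×R230, 18×R260; poverty gap index (FGT₁) = 0.327586.
After the R140 transfer: below the line — 6×R280, 33×R370, 18×R400; poverty gap index (FGT₁) = 0.128186.
Reduction = 0.327586 − 0.128186 = 0.1994.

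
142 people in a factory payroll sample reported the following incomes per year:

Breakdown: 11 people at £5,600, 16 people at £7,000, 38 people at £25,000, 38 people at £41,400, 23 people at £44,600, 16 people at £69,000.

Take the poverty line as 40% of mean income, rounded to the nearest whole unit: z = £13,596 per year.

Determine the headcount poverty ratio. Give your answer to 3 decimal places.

0.190

27 of the 142 people have income below £13,596.
H = 27/142 = 0.190.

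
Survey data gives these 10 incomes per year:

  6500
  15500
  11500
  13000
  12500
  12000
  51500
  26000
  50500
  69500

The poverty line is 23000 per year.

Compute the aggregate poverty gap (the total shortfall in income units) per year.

67000

Poor units: 6500, 11500, 12000, 12500, 13000, 15500 (q = 6 of N = 10).
Individual gaps: 23000−6500 = 16500; 23000−11500 = 11500; 23000−12000 = 11000; 23000−12500 = 10500; 23000−13000 = 10000; 23000−15500 = 7500.
Aggregate gap = 67000.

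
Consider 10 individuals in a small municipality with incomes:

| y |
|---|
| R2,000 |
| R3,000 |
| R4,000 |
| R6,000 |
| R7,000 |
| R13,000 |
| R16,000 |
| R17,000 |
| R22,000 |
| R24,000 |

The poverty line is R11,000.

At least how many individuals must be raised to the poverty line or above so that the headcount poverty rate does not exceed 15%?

4

Currently q = 5 of N = 10 are below the line (H = 0.500).
A headcount ratio of at most 15% allows at most ⌊0.15 × 10⌋ = 1 poor individuals.
So at least 5 − 1 = 4 must be lifted.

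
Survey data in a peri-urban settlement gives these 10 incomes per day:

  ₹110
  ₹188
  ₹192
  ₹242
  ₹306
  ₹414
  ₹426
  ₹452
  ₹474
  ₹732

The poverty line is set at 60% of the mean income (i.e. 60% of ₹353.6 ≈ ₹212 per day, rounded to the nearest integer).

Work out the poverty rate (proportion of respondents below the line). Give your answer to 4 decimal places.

3 of the 10 respondents have income below ₹212.
H = 3/10 = 0.3000.

0.3000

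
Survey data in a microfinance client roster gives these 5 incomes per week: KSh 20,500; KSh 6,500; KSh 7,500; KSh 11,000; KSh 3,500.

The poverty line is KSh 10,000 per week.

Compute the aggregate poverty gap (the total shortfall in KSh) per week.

Incomes under z: KSh 3,500, KSh 6,500, KSh 7,500 (q = 3 of N = 5).
Individual gaps: 10000−3500 = 6500; 10000−6500 = 3500; 10000−7500 = 2500.
Aggregate gap = KSh 12,500.

KSh 12,500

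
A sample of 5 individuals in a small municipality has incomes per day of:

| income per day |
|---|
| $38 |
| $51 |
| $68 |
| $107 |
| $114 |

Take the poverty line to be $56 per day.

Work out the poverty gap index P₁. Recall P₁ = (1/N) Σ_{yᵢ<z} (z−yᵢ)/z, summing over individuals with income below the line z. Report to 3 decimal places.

0.082

Below the line: $38, $51 (q = 2 of N = 5).
Relative gaps: (56−38)/56 = 0.3214; (56−51)/56 = 0.0893.
Σ = 0.410714. Dividing by the full population N = 5 gives P₁ = 0.082.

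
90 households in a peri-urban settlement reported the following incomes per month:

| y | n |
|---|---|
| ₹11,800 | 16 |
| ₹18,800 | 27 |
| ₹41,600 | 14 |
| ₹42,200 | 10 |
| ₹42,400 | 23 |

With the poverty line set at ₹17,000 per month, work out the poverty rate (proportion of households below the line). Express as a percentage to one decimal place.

17.8%

16 of the 90 households have income below ₹17,000.
H = 16/90 = 17.8%.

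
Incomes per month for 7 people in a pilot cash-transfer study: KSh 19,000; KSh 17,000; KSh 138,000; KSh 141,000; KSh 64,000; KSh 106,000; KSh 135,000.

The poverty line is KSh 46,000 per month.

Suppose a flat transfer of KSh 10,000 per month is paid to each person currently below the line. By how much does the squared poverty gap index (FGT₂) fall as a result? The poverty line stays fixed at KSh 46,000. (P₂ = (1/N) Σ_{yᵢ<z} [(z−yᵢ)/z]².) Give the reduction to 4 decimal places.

0.0621

Before: below the line — KSh 17,000, KSh 19,000; squared poverty gap index (FGT₂) = 0.105995.
After the KSh 10,000 transfer: below the line — KSh 27,000, KSh 29,000; squared poverty gap index (FGT₂) = 0.043883.
Reduction = 0.105995 − 0.043883 = 0.0621.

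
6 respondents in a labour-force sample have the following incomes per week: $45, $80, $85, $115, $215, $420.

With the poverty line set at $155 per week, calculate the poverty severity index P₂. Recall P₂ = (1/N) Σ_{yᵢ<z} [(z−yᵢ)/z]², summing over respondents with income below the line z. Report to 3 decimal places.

Incomes under z: $45, $80, $85, $115 (q = 4 of N = 6).
Relative gaps: (155−45)/155 = 0.7097; (155−80)/155 = 0.4839; (155−85)/155 = 0.4516; (155−115)/155 = 0.2581.
Squared: 0.5036; 0.2341; 0.2040; 0.0666.
Sum = 1.008325; P₂ = 1.008325 / 6 = 0.168.

0.168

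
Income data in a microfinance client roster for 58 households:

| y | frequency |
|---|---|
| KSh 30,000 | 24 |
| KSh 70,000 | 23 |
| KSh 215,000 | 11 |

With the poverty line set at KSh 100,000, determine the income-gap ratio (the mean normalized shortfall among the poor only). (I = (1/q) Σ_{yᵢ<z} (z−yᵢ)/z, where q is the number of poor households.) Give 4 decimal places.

Below the line: 24×KSh 30,000, 23×KSh 70,000 (q = 47 of N = 58).
Relative gaps: 0.7000 (×24), 0.3000 (×23); sum = 23.700000.
I averages over the q = 47 poor units only: 23.700000 / 47 = 0.5043.

0.5043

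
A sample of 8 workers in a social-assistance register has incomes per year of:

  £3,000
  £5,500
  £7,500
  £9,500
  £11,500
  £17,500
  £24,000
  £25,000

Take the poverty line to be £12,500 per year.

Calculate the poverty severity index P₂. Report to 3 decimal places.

Incomes under z: £3,000, £5,500, £7,500, £9,500, £11,500 (q = 5 of N = 8).
Shortfall ratios: (12500−3000)/12500 = 0.7600; (12500−5500)/12500 = 0.5600; (12500−7500)/12500 = 0.4000; (12500−9500)/12500 = 0.2400; (12500−11500)/12500 = 0.0800.
Squared: 0.5776; 0.3136; 0.1600; 0.0576; 0.0064.
Sum = 1.115200; P₂ = 1.115200 / 8 = 0.139.

0.139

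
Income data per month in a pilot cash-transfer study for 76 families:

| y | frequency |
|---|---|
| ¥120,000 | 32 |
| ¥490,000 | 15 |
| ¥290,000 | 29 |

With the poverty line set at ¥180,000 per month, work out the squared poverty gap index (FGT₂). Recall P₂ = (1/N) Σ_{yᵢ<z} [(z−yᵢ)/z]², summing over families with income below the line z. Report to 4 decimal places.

Below the line: 32×¥120,000 (q = 32 of N = 76).
Shortfall ratios: (180000−120000)/180000 = 0.3333 (×32).
Squared: 0.1111 (×32).
Sum = 3.555556; P₂ = 3.555556 / 76 = 0.0468.

0.0468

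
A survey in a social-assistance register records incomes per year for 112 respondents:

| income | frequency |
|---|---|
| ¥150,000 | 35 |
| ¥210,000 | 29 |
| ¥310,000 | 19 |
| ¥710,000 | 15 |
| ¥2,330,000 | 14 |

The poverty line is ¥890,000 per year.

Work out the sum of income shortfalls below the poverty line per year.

¥59,340,000

Below z: 35×¥150,000, 29×¥210,000, 19×¥310,000, 15×¥710,000 (q = 98 of N = 112).
Individual gaps: 35×(890000−150000) = 25900000; 29×(890000−210000) = 19720000; 19×(890000−310000) = 11020000; 15×(890000−710000) = 2700000.
Aggregate gap = ¥59,340,000.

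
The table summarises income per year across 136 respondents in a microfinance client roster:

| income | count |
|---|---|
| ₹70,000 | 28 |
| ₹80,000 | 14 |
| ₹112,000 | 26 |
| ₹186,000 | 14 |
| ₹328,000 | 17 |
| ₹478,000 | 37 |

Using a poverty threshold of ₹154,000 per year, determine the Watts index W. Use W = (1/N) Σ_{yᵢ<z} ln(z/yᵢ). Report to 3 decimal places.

Below z: 28×₹70,000, 14×₹80,000, 26×₹112,000 (q = 68 of N = 136).
Log gaps: ln(154000/70000) = 0.7885 (×28); ln(154000/80000) = 0.6549 (×14); ln(154000/112000) = 0.3185 (×26).
W = 39.525567 / 136 = 0.291.

0.291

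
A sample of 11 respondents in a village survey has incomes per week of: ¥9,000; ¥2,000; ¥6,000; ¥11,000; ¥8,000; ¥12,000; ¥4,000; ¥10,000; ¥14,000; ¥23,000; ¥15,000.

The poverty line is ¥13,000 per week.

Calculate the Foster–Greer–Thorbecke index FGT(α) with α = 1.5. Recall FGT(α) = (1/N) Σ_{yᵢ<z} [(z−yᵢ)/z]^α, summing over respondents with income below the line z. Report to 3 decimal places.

Below the line: ¥2,000, ¥4,000, ¥6,000, ¥8,000, ¥9,000, ¥10,000, ¥11,000, ¥12,000 (q = 8 of N = 11).
Gap ratios (z−y)/z: (13000−2000)/13000 = 0.8462; (13000−4000)/13000 = 0.6923; (13000−6000)/13000 = 0.5385; (13000−8000)/13000 = 0.3846; (13000−9000)/13000 = 0.3077; (13000−10000)/13000 = 0.2308; (13000−11000)/13000 = 0.1538; (13000−12000)/13000 = 0.0769.
Raised to α = 1.5: 0.77835; 0.57603; 0.39512; 0.23853; 0.17068; 0.11086; 0.06034; 0.02133.
Sum = 2.351247; FGT(1.5) = 2.351247 / 11 = 0.214.

0.214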